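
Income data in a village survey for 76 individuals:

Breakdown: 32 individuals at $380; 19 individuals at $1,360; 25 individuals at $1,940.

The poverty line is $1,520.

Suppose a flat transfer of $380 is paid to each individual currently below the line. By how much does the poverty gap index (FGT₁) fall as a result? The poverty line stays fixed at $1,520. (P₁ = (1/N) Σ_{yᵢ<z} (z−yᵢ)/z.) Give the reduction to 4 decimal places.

0.1316

Before: below the line — 32×$380, 19×$1,360; poverty gap index (FGT₁) = 0.342105.
After the $380 transfer: below the line — 32×$760; poverty gap index (FGT₁) = 0.210526.
Reduction = 0.342105 − 0.210526 = 0.1316.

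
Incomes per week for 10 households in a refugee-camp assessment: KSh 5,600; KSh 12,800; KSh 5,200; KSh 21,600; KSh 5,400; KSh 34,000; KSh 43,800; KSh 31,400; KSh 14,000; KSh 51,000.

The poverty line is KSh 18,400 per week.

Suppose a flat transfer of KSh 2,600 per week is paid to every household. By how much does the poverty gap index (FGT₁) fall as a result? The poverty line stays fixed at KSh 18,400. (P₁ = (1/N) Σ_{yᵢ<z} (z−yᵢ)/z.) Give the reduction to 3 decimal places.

0.071

Before: below the line — KSh 5,200, KSh 5,400, KSh 5,600, KSh 12,800, KSh 14,000; poverty gap index (FGT₁) = 0.26630.
After the KSh 2,600 transfer: below the line — KSh 7,800, KSh 8,000, KSh 8,200, KSh 15,400, KSh 16,600; poverty gap index (FGT₁) = 0.19565.
Reduction = 0.26630 − 0.19565 = 0.071.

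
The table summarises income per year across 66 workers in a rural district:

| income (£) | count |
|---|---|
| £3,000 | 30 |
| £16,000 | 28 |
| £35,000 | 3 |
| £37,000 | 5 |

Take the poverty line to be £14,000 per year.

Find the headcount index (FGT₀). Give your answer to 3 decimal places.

30 of the 66 workers have income below £14,000.
H = 30/66 = 0.455.

0.455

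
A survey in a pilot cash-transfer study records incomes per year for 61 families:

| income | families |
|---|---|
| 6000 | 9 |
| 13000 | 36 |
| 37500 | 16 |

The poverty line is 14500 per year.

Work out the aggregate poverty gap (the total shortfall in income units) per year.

130500

Below z: 9×6000, 36×13000 (q = 45 of N = 61).
Individual gaps: 9×(14500−6000) = 76500; 36×(14500−13000) = 54000.
Aggregate gap = 130500.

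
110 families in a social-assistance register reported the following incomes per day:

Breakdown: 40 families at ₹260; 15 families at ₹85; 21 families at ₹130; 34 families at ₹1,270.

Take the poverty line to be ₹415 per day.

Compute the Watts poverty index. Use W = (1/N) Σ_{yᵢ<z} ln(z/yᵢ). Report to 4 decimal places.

Below the line: 15×₹85, 21×₹130, 40×₹260 (q = 76 of N = 110).
Log gaps: ln(415/85) = 1.5856 (×15); ln(415/130) = 1.1607 (×21); ln(415/260) = 0.4676 (×40).
W = 66.863910 / 110 = 0.6079.

0.6079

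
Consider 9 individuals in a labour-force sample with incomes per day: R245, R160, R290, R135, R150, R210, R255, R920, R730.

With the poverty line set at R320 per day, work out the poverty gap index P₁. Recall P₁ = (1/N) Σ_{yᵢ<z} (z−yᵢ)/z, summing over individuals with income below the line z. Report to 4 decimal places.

Below z: R135, R150, R160, R210, R245, R255, R290 (q = 7 of N = 9).
Gap ratios (z−y)/z: (320−135)/320 = 0.5781; (320−150)/320 = 0.5312; (320−160)/320 = 0.5000; (320−210)/320 = 0.3438; (320−245)/320 = 0.2344; (320−255)/320 = 0.2031; (320−290)/320 = 0.0938.
Sum of shortfalls = 2.484375; P₁ averages over all N: 2.484375 / 9 = 0.2760.

0.2760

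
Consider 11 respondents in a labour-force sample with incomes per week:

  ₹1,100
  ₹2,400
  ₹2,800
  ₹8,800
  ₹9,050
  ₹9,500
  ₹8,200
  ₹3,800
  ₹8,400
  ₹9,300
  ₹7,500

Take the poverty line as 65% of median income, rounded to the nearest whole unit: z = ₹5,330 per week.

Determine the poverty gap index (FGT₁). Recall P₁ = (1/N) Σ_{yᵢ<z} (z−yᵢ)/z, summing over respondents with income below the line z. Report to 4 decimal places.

0.1914

Below z: ₹1,100, ₹2,400, ₹2,800, ₹3,800 (q = 4 of N = 11).
Shortfall ratios: (5330−1100)/5330 = 0.7936; (5330−2400)/5330 = 0.5497; (5330−2800)/5330 = 0.4747; (5330−3800)/5330 = 0.2871.
Σ = 2.105066. Dividing by the full population N = 11 gives P₁ = 0.1914.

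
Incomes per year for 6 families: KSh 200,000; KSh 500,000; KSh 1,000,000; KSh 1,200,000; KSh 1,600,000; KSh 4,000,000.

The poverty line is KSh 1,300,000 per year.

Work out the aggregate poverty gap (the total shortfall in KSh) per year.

KSh 2,300,000

Below the line: KSh 200,000, KSh 500,000, KSh 1,000,000, KSh 1,200,000 (q = 4 of N = 6).
Individual gaps: 1300000−200000 = 1100000; 1300000−500000 = 800000; 1300000−1000000 = 300000; 1300000−1200000 = 100000.
Aggregate gap = KSh 2,300,000.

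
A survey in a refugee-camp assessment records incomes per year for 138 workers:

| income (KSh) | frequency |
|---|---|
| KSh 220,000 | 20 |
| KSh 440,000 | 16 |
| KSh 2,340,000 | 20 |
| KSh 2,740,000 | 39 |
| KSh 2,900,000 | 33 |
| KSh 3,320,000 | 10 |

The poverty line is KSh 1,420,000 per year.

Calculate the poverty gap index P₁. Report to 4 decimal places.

0.2025

Incomes under z: 20×KSh 220,000, 16×KSh 440,000 (q = 36 of N = 138).
Gap ratios (z−y)/z: (1420000−220000)/1420000 = 0.8451 (×20); (1420000−440000)/1420000 = 0.6901 (×16).
Sum of shortfalls = 27.943662; P₁ averages over all N: 27.943662 / 138 = 0.2025.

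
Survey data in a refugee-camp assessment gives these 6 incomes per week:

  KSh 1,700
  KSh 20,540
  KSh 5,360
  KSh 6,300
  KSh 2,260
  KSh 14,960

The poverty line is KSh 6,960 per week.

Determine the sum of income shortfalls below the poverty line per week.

Poor units: KSh 1,700, KSh 2,260, KSh 5,360, KSh 6,300 (q = 4 of N = 6).
Individual gaps: 6960−1700 = 5260; 6960−2260 = 4700; 6960−5360 = 1600; 6960−6300 = 660.
Aggregate gap = KSh 12,220.

KSh 12,220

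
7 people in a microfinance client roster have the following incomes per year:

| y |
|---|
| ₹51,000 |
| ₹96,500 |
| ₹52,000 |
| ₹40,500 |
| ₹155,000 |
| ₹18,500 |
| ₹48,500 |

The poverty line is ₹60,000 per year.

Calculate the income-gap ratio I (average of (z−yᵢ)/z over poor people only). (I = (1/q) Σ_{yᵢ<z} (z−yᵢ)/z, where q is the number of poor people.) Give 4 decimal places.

0.2983

Poor units: ₹18,500, ₹40,500, ₹48,500, ₹51,000, ₹52,000 (q = 5 of N = 7).
Shortfall ratios (z−y)/z: 0.6917, 0.3250, 0.1917, 0.1500, 0.1333; sum = 1.491667.
The income-gap ratio divides by q (the poor only): 1.491667 / 5 = 0.2983.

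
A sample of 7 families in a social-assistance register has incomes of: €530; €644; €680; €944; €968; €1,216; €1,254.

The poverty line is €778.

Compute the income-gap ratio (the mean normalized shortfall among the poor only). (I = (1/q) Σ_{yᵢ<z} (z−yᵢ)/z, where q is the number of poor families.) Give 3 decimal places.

0.206

Incomes under z: €530, €644, €680 (q = 3 of N = 7).
Shortfall ratios (z−y)/z: 0.3188, 0.1722, 0.1260; sum = 0.616967.
I averages over the q = 3 poor units only: 0.616967 / 3 = 0.206.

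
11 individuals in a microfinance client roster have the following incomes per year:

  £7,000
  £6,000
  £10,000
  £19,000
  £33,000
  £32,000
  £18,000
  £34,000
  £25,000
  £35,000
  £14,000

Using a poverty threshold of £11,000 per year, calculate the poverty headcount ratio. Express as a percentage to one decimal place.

3 of the 11 individuals have income below £11,000.
H = 3/11 = 27.3%.

27.3%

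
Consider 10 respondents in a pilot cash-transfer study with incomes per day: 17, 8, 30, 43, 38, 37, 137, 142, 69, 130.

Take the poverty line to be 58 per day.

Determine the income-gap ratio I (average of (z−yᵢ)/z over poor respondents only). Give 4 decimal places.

0.5029

Below z: 8, 17, 30, 37, 38, 43 (q = 6 of N = 10).
Shortfall ratios (z−y)/z: 0.8621, 0.7069, 0.4828, 0.3621, 0.3448, 0.2586; sum = 3.017241.
The income-gap ratio divides by q (the poor only): 3.017241 / 6 = 0.5029.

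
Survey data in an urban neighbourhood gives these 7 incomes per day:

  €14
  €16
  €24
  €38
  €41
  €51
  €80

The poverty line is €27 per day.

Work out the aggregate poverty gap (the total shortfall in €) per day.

€27

Poor units: €14, €16, €24 (q = 3 of N = 7).
Individual gaps: 27−14 = 13; 27−16 = 11; 27−24 = 3.
Aggregate gap = €27.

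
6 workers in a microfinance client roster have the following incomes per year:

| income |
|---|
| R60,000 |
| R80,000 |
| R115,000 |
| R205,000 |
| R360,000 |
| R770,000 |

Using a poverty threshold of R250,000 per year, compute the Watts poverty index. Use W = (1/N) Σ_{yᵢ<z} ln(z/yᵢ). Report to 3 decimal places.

Poor units: R60,000, R80,000, R115,000, R205,000 (q = 4 of N = 6).
ln(z/y) terms: ln(250000/60000) = 1.4271; ln(250000/80000) = 1.1394; ln(250000/115000) = 0.7765; ln(250000/205000) = 0.1985.
W = 3.541530 / 6 = 0.590.

0.590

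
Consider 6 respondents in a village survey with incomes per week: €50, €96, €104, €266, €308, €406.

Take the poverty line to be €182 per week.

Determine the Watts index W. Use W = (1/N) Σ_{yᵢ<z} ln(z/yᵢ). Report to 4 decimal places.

Poor units: €50, €96, €104 (q = 3 of N = 6).
Log shortfalls: ln(182/50) = 1.2920; ln(182/96) = 0.6397; ln(182/104) = 0.5596.
W = 2.491258 / 6 = 0.4152.

0.4152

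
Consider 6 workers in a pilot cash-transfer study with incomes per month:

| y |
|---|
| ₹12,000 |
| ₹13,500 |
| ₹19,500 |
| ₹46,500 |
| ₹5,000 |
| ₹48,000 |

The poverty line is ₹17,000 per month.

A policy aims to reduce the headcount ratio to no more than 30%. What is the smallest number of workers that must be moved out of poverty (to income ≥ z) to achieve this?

Currently q = 3 of N = 6 are below the line (H = 0.500).
A headcount ratio of at most 30% allows at most ⌊0.30 × 6⌋ = 1 poor workers.
So at least 3 − 1 = 2 must be lifted.

2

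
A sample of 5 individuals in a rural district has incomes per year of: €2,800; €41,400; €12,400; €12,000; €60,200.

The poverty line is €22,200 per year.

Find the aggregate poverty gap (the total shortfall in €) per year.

Incomes under z: €2,800, €12,000, €12,400 (q = 3 of N = 5).
Individual gaps: 22200−2800 = 19400; 22200−12000 = 10200; 22200−12400 = 9800.
Aggregate gap = €39,400.

€39,400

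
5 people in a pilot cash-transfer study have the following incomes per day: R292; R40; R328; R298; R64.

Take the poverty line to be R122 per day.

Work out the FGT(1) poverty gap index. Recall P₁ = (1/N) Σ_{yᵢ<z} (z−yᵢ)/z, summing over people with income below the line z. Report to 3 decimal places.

0.230

Incomes under z: R40, R64 (q = 2 of N = 5).
Relative gaps: (122−40)/122 = 0.6721; (122−64)/122 = 0.4754.
Σ = 1.147541. Dividing by the full population N = 5 gives P₁ = 0.230.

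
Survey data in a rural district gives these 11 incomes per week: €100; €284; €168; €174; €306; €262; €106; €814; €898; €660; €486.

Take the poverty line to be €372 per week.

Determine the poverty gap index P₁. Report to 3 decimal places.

Incomes under z: €100, €106, €168, €174, €262, €284, €306 (q = 7 of N = 11).
Gap ratios (z−y)/z: (372−100)/372 = 0.7312; (372−106)/372 = 0.7151; (372−168)/372 = 0.5484; (372−174)/372 = 0.5323; (372−262)/372 = 0.2957; (372−284)/372 = 0.2366; (372−306)/372 = 0.1774.
Sum of shortfalls = 3.236559; P₁ averages over all N: 3.236559 / 11 = 0.294.

0.294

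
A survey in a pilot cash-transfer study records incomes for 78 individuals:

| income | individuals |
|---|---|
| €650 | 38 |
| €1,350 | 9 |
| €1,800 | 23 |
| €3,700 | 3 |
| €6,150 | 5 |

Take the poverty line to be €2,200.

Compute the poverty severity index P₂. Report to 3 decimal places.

Poor units: 38×€650, 9×€1,350, 23×€1,800 (q = 70 of N = 78).
Gap ratios (z−y)/z: (2200−650)/2200 = 0.7045 (×38); (2200−1350)/2200 = 0.3864 (×9); (2200−1800)/2200 = 0.1818 (×23).
Squared: 0.4964 (×38); 0.1493 (×9); 0.0331 (×23).
Sum = 20.966426; P₂ = 20.966426 / 78 = 0.269.

0.269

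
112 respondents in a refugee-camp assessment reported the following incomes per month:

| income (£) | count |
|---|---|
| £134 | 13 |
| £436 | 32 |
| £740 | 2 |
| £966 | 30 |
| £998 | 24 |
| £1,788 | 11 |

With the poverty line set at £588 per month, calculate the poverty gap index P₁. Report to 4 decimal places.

Below z: 13×£134, 32×£436 (q = 45 of N = 112).
Shortfall ratios: (588−134)/588 = 0.7721 (×13); (588−436)/588 = 0.2585 (×32).
Σ = 18.309524. Dividing by the full population N = 112 gives P₁ = 0.1635.

0.1635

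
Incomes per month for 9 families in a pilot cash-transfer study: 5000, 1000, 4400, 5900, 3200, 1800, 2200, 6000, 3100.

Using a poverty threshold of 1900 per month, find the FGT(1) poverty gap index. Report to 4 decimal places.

Poor units: 1000, 1800 (q = 2 of N = 9).
Shortfall ratios: (1900−1000)/1900 = 0.4737; (1900−1800)/1900 = 0.0526.
Sum of shortfalls = 0.526316; P₁ averages over all N: 0.526316 / 9 = 0.0585.

0.0585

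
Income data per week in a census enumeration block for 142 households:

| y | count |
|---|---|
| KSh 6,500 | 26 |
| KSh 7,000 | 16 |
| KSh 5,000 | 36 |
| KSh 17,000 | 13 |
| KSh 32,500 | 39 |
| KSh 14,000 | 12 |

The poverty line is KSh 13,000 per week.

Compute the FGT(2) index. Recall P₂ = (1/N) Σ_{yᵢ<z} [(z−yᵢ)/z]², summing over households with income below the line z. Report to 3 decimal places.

Incomes under z: 36×KSh 5,000, 26×KSh 6,500, 16×KSh 7,000 (q = 78 of N = 142).
Relative gaps: (13000−5000)/13000 = 0.6154 (×36); (13000−6500)/13000 = 0.5000 (×26); (13000−7000)/13000 = 0.4615 (×16).
Squared: 0.3787 (×36); 0.2500 (×26); 0.2130 (×16).
Sum = 23.541420; P₂ = 23.541420 / 142 = 0.166.

0.166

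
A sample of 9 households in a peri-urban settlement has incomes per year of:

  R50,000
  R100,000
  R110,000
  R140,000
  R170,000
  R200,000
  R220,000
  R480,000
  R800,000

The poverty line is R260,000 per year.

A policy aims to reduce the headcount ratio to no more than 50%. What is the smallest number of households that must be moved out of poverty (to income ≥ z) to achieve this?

3

Currently q = 7 of N = 9 are below the line (H = 0.778).
A headcount ratio of at most 50% allows at most ⌊0.50 × 9⌋ = 4 poor households.
So at least 7 − 4 = 3 must be lifted.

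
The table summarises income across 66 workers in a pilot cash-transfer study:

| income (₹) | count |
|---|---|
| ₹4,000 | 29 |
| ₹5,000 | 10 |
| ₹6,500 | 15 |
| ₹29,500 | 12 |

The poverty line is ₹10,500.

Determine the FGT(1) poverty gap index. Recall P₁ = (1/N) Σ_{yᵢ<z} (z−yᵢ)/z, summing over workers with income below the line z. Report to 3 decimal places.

Below z: 29×₹4,000, 10×₹5,000, 15×₹6,500 (q = 54 of N = 66).
Gap ratios (z−y)/z: (10500−4000)/10500 = 0.6190 (×29); (10500−5000)/10500 = 0.5238 (×10); (10500−6500)/10500 = 0.3810 (×15).
Σ = 28.904762. Dividing by the full population N = 66 gives P₁ = 0.438.

0.438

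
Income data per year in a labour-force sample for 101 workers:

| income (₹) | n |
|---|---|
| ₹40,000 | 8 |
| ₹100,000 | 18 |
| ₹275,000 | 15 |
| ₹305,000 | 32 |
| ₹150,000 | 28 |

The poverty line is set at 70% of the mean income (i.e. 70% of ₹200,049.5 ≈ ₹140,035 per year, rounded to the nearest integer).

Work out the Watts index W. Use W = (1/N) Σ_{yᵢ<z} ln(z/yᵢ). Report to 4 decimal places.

Incomes under z: 8×₹40,000, 18×₹100,000 (q = 26 of N = 101).
Log gaps: ln(140035/40000) = 1.2530 (×8); ln(140035/100000) = 0.3367 (×18).
W = 16.085103 / 101 = 0.1593.

0.1593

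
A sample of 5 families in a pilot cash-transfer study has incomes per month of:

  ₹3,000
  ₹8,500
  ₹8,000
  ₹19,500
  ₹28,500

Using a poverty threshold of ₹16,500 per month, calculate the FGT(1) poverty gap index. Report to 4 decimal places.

0.3636

Below the line: ₹3,000, ₹8,000, ₹8,500 (q = 3 of N = 5).
Gap ratios (z−y)/z: (16500−3000)/16500 = 0.8182; (16500−8000)/16500 = 0.5152; (16500−8500)/16500 = 0.4848.
Sum of shortfalls = 1.818182; P₁ averages over all N: 1.818182 / 5 = 0.3636.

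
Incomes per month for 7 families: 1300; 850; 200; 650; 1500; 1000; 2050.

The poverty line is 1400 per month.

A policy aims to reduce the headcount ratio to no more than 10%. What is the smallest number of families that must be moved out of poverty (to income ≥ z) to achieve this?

Currently q = 5 of N = 7 are below the line (H = 0.714).
A headcount ratio of at most 10% allows at most ⌊0.10 × 7⌋ = 0 poor families.
So at least 5 − 0 = 5 must be lifted.

5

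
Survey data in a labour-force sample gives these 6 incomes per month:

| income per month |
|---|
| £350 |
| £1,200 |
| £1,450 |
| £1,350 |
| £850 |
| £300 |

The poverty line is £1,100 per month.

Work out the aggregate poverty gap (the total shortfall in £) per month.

Poor units: £300, £350, £850 (q = 3 of N = 6).
Individual gaps: 1100−300 = 800; 1100−350 = 750; 1100−850 = 250.
Aggregate gap = £1,800.

£1,800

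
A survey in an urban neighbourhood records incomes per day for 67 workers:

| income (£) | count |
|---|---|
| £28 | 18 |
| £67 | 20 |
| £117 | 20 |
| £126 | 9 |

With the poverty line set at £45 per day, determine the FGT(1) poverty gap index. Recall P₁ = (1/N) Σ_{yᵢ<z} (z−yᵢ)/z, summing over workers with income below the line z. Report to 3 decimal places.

0.101

Below the line: 18×£28 (q = 18 of N = 67).
Gap ratios (z−y)/z: (45−28)/45 = 0.3778 (×18).
Σ = 6.800000. Dividing by the full population N = 67 gives P₁ = 0.101.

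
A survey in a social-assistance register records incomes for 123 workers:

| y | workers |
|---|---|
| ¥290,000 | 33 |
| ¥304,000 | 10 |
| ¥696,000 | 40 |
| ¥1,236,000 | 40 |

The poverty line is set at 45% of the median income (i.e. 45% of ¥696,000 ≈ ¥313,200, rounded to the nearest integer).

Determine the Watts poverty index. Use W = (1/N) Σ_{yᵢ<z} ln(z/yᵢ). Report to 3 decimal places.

Incomes under z: 33×¥290,000, 10×¥304,000 (q = 43 of N = 123).
ln(z/y) terms: ln(313200/290000) = 0.0770 (×33); ln(313200/304000) = 0.0298 (×10).
W = 2.837857 / 123 = 0.023.

0.023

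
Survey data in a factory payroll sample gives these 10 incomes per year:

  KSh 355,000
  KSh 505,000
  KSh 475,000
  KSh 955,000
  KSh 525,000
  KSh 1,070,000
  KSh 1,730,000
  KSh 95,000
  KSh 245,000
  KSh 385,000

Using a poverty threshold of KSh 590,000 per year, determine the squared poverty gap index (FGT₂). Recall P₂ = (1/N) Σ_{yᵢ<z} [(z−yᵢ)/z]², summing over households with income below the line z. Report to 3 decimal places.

0.140

Poor units: KSh 95,000, KSh 245,000, KSh 355,000, KSh 385,000, KSh 475,000, KSh 505,000, KSh 525,000 (q = 7 of N = 10).
Gap ratios (z−y)/z: (590000−95000)/590000 = 0.8390; (590000−245000)/590000 = 0.5847; (590000−355000)/590000 = 0.3983; (590000−385000)/590000 = 0.3475; (590000−475000)/590000 = 0.1949; (590000−505000)/590000 = 0.1441; (590000−525000)/590000 = 0.1102.
Squared: 0.7039; 0.3419; 0.1586; 0.1207; 0.0380; 0.0208; 0.0121.
Sum = 1.396079; P₂ = 1.396079 / 10 = 0.140.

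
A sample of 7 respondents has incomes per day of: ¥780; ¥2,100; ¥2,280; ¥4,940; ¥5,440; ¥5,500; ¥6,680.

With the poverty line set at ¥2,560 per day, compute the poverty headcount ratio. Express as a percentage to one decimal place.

42.9%

3 of the 7 respondents have income below ¥2,560.
H = 3/7 = 42.9%.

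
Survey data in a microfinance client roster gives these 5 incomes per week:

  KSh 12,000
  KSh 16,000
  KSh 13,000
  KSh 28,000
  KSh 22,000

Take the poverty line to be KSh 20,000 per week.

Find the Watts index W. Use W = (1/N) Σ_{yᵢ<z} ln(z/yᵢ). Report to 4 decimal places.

Poor units: KSh 12,000, KSh 13,000, KSh 16,000 (q = 3 of N = 5).
Log gaps: ln(20000/12000) = 0.5108; ln(20000/13000) = 0.4308; ln(20000/16000) = 0.2231.
W = 1.164752 / 5 = 0.2330.

0.2330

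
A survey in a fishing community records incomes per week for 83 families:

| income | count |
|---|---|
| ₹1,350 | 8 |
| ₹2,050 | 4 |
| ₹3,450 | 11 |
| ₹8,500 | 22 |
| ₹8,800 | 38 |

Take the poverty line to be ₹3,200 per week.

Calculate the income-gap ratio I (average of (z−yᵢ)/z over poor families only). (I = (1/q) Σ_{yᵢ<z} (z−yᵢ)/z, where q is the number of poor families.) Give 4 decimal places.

Below z: 8×₹1,350, 4×₹2,050 (q = 12 of N = 83).
Relative gaps: 0.5781 (×8), 0.3594 (×4); sum = 6.062500.
The income-gap ratio divides by q (the poor only): 6.062500 / 12 = 0.5052.

0.5052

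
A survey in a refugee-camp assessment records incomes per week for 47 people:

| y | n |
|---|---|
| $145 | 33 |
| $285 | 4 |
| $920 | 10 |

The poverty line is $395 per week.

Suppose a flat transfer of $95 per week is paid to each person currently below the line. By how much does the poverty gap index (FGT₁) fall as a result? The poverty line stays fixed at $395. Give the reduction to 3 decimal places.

0.189

Before: below the line — 33×$145, 4×$285; poverty gap index (FGT₁) = 0.46809.
After the $95 transfer: below the line — 33×$240, 4×$380; poverty gap index (FGT₁) = 0.27875.
Reduction = 0.46809 − 0.27875 = 0.189.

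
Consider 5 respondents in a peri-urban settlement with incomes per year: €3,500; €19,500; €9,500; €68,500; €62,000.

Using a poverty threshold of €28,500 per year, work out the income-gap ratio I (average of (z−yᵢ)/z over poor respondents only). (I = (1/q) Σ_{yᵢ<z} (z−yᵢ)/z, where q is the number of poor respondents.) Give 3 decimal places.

0.620

Below z: €3,500, €9,500, €19,500 (q = 3 of N = 5).
Relative gaps: 0.8772, 0.6667, 0.3158; sum = 1.859649.
I averages over the q = 3 poor units only: 1.859649 / 3 = 0.620.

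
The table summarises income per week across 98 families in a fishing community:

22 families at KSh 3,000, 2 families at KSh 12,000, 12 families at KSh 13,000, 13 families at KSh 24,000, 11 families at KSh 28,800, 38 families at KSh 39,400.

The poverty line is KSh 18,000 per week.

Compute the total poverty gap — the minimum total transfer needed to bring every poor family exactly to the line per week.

Below the line: 22×KSh 3,000, 2×KSh 12,000, 12×KSh 13,000 (q = 36 of N = 98).
Individual gaps: 22×(18000−3000) = 330000; 2×(18000−12000) = 12000; 12×(18000−13000) = 60000.
Aggregate gap = KSh 402,000.

KSh 402,000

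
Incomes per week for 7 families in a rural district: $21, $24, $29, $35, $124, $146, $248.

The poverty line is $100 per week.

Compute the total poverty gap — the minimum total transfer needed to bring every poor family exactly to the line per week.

Below z: $21, $24, $29, $35 (q = 4 of N = 7).
Individual gaps: 100−21 = 79; 100−24 = 76; 100−29 = 71; 100−35 = 65.
Aggregate gap = $291.

$291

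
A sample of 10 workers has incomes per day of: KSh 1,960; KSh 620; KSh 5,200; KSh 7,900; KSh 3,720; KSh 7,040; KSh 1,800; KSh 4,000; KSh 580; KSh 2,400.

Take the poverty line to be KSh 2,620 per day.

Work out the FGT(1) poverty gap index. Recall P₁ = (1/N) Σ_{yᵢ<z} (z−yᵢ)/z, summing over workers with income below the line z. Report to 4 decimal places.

Poor units: KSh 580, KSh 620, KSh 1,800, KSh 1,960, KSh 2,400 (q = 5 of N = 10).
Shortfall ratios: (2620−580)/2620 = 0.7786; (2620−620)/2620 = 0.7634; (2620−1800)/2620 = 0.3130; (2620−1960)/2620 = 0.2519; (2620−2400)/2620 = 0.0840.
Sum of shortfalls = 2.190840; P₁ averages over all N: 2.190840 / 10 = 0.2191.

0.2191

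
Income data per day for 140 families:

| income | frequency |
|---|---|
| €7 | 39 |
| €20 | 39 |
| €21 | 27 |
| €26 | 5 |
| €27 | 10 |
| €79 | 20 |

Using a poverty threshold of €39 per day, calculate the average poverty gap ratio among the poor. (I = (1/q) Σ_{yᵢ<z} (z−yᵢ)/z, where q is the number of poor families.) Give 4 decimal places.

0.5684

Below the line: 39×€7, 39×€20, 27×€21, 5×€26, 10×€27 (q = 120 of N = 140).
Shortfall ratios (z−y)/z: 0.8205 (×39), 0.4872 (×39), 0.4615 (×27), 0.3333 (×5), 0.3077 (×10); sum = 68.205128.
The income-gap ratio divides by q (the poor only): 68.205128 / 120 = 0.5684.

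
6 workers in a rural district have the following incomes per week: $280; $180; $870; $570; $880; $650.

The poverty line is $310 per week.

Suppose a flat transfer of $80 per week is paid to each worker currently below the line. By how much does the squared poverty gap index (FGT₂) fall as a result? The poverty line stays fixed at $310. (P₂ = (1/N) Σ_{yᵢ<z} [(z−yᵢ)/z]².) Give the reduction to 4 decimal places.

Before: below the line — $180, $280; squared poverty gap index (FGT₂) = 0.030871.
After the $80 transfer: below the line — $260; squared poverty gap index (FGT₂) = 0.004336.
Reduction = 0.030871 − 0.004336 = 0.0265.

0.0265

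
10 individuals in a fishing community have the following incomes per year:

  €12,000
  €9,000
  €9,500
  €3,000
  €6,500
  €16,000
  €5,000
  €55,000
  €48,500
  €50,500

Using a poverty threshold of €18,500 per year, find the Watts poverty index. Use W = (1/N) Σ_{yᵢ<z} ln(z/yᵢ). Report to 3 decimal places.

0.614

Poor units: €3,000, €5,000, €6,500, €9,000, €9,500, €12,000, €16,000 (q = 7 of N = 10).
Log shortfalls: ln(18500/3000) = 1.8192; ln(18500/5000) = 1.3083; ln(18500/6500) = 1.0460; ln(18500/9000) = 0.7205; ln(18500/9500) = 0.6665; ln(18500/12000) = 0.4329; ln(18500/16000) = 0.1452.
W = 6.138531 / 10 = 0.614.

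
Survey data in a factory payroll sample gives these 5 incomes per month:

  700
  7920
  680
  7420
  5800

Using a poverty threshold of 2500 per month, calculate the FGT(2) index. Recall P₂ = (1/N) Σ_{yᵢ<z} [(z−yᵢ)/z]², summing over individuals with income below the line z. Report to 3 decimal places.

Below z: 680, 700 (q = 2 of N = 5).
Relative gaps: (2500−680)/2500 = 0.7280; (2500−700)/2500 = 0.7200.
Squared: 0.5300; 0.5184.
Sum = 1.048384; P₂ = 1.048384 / 5 = 0.210.

0.210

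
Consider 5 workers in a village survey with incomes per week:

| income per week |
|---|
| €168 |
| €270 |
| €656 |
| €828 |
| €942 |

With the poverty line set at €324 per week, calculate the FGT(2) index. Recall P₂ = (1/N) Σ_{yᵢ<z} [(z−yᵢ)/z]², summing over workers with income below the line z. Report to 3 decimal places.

Below z: €168, €270 (q = 2 of N = 5).
Normalized shortfalls: (324−168)/324 = 0.4815; (324−270)/324 = 0.1667.
Squared: 0.2318; 0.0278.
Sum = 0.259602; P₂ = 0.259602 / 5 = 0.052.

0.052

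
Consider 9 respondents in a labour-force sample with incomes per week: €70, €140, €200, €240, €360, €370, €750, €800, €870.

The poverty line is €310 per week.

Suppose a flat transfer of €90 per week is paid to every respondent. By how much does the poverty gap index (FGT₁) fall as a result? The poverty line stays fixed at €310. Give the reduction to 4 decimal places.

Before: below the line — €70, €140, €200, €240; poverty gap index (FGT₁) = 0.211470.
After the €90 transfer: below the line — €160, €230, €290; poverty gap index (FGT₁) = 0.089606.
Reduction = 0.211470 − 0.089606 = 0.1219.

0.1219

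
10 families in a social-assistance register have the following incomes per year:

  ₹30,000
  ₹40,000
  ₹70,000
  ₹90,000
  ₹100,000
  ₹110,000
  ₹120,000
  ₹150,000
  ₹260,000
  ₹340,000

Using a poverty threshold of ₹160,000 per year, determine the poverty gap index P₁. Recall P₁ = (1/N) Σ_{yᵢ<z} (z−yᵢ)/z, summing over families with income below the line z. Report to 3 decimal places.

0.356

Below the line: ₹30,000, ₹40,000, ₹70,000, ₹90,000, ₹100,000, ₹110,000, ₹120,000, ₹150,000 (q = 8 of N = 10).
Gap ratios (z−y)/z: (160000−30000)/160000 = 0.8125; (160000−40000)/160000 = 0.7500; (160000−70000)/160000 = 0.5625; (160000−90000)/160000 = 0.4375; (160000−100000)/160000 = 0.3750; (160000−110000)/160000 = 0.3125; (160000−120000)/160000 = 0.2500; (160000−150000)/160000 = 0.0625.
Sum of shortfalls = 3.562500; P₁ averages over all N: 3.562500 / 10 = 0.356.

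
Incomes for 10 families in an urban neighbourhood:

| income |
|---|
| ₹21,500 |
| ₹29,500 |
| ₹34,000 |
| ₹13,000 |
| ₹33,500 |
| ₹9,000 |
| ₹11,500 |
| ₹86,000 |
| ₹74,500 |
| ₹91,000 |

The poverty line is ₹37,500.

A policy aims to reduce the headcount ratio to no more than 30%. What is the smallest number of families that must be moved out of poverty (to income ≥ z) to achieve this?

4

Currently q = 7 of N = 10 are below the line (H = 0.700).
A headcount ratio of at most 30% allows at most ⌊0.30 × 10⌋ = 3 poor families.
So at least 7 − 3 = 4 must be lifted.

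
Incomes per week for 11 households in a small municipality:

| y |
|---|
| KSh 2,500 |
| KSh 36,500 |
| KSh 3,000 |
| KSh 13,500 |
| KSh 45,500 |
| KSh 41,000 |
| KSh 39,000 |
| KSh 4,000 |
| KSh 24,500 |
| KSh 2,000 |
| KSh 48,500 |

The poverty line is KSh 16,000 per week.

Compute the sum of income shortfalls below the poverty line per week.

Poor units: KSh 2,000, KSh 2,500, KSh 3,000, KSh 4,000, KSh 13,500 (q = 5 of N = 11).
Individual gaps: 16000−2000 = 14000; 16000−2500 = 13500; 16000−3000 = 13000; 16000−4000 = 12000; 16000−13500 = 2500.
Aggregate gap = KSh 55,000.

KSh 55,000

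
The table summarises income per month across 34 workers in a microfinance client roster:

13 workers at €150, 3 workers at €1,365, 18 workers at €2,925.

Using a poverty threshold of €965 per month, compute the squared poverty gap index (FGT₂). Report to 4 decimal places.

Below the line: 13×€150 (q = 13 of N = 34).
Gap ratios (z−y)/z: (965−150)/965 = 0.8446 (×13).
Squared: 0.7133 (×13).
Sum = 9.272652; P₂ = 9.272652 / 34 = 0.2727.

0.2727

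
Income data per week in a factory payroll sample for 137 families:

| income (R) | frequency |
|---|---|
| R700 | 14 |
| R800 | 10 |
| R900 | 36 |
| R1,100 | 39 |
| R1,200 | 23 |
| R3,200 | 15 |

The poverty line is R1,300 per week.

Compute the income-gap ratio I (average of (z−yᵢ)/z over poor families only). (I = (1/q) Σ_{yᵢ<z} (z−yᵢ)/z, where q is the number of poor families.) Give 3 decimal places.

Below z: 14×R700, 10×R800, 36×R900, 39×R1,100, 23×R1,200 (q = 122 of N = 137).
Shortfall ratios (z−y)/z: 0.4615 (×14), 0.3846 (×10), 0.3077 (×36), 0.1538 (×39), 0.0769 (×23); sum = 29.153846.
The income-gap ratio divides by q (the poor only): 29.153846 / 122 = 0.239.

0.239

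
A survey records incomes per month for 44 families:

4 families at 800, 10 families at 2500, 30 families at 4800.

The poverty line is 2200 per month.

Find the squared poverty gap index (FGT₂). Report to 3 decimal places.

0.037

Poor units: 4×800 (q = 4 of N = 44).
Gap ratios (z−y)/z: (2200−800)/2200 = 0.6364 (×4).
Squared: 0.4050 (×4).
Sum = 1.619835; P₂ = 1.619835 / 44 = 0.037.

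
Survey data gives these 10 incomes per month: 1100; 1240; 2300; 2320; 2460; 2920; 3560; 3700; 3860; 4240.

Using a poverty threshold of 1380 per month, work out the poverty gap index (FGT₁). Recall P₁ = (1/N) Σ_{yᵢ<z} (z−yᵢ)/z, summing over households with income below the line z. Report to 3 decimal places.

Below the line: 1100, 1240 (q = 2 of N = 10).
Gap ratios (z−y)/z: (1380−1100)/1380 = 0.2029; (1380−1240)/1380 = 0.1014.
Sum of shortfalls = 0.304348; P₁ averages over all N: 0.304348 / 10 = 0.030.

0.030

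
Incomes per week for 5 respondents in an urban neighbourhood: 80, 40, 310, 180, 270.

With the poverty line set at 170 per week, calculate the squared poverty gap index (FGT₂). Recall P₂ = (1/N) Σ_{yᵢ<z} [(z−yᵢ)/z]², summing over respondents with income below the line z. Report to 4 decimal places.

0.1730

Incomes under z: 40, 80 (q = 2 of N = 5).
Relative gaps: (170−40)/170 = 0.7647; (170−80)/170 = 0.5294.
Squared: 0.5848; 0.2803.
Sum = 0.865052; P₂ = 0.865052 / 5 = 0.1730.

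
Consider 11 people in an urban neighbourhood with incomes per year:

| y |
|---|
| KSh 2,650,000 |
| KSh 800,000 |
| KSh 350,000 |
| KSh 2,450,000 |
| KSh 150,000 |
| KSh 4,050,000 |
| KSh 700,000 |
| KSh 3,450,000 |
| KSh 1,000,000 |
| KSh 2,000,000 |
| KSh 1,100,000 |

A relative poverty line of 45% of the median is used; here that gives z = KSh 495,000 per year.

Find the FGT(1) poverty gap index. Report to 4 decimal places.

0.0900

Poor units: KSh 150,000, KSh 350,000 (q = 2 of N = 11).
Relative gaps: (495000−150000)/495000 = 0.6970; (495000−350000)/495000 = 0.2929.
Sum of shortfalls = 0.989899; P₁ averages over all N: 0.989899 / 11 = 0.0900.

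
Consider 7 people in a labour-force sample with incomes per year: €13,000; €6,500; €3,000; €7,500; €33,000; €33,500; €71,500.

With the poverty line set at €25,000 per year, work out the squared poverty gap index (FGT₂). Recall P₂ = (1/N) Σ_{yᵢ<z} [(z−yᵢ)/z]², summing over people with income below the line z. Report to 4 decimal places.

0.2918

Poor units: €3,000, €6,500, €7,500, €13,000 (q = 4 of N = 7).
Gap ratios (z−y)/z: (25000−3000)/25000 = 0.8800; (25000−6500)/25000 = 0.7400; (25000−7500)/25000 = 0.7000; (25000−13000)/25000 = 0.4800.
Squared: 0.7744; 0.5476; 0.4900; 0.2304.
Sum = 2.042400; P₂ = 2.042400 / 7 = 0.2918.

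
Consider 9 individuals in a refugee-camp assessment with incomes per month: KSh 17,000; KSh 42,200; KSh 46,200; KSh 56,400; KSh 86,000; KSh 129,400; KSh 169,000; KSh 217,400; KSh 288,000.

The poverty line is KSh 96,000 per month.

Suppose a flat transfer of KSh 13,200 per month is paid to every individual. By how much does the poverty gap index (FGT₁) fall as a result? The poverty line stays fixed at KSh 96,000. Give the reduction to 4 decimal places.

Before: below the line — KSh 17,000, KSh 42,200, KSh 46,200, KSh 56,400, KSh 86,000; poverty gap index (FGT₁) = 0.268750.
After the KSh 13,200 transfer: below the line — KSh 30,200, KSh 55,400, KSh 59,400, KSh 69,600; poverty gap index (FGT₁) = 0.196065.
Reduction = 0.268750 − 0.196065 = 0.0727.

0.0727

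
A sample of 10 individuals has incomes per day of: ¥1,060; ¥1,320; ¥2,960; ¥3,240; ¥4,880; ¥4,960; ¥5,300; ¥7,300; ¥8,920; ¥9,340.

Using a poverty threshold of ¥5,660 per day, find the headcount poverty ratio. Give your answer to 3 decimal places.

0.700

7 of the 10 individuals have income below ¥5,660.
H = 7/10 = 0.700.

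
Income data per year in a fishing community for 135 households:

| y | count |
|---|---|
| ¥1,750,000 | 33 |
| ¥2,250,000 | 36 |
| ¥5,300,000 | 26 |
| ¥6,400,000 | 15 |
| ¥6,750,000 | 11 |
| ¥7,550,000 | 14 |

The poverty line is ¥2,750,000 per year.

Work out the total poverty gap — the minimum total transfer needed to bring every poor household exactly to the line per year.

¥51,000,000

Below z: 33×¥1,750,000, 36×¥2,250,000 (q = 69 of N = 135).
Individual gaps: 33×(2750000−1750000) = 33000000; 36×(2750000−2250000) = 18000000.
Aggregate gap = ¥51,000,000.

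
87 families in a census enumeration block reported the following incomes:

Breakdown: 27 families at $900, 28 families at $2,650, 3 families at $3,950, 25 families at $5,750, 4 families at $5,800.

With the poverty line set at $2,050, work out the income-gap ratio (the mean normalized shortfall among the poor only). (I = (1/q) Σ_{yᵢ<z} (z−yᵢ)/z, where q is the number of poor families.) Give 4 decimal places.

0.5610

Incomes under z: 27×$900 (q = 27 of N = 87).
Shortfall ratios (z−y)/z: 0.5610 (×27); sum = 15.146341.
I averages over the q = 27 poor units only: 15.146341 / 27 = 0.5610.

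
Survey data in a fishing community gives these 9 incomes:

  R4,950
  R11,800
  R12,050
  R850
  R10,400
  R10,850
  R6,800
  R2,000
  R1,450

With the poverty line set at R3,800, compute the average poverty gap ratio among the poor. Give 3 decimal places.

0.623

Poor units: R850, R1,450, R2,000 (q = 3 of N = 9).
Relative gaps: 0.7763, 0.6184, 0.4737; sum = 1.868421.
The income-gap ratio divides by q (the poor only): 1.868421 / 3 = 0.623.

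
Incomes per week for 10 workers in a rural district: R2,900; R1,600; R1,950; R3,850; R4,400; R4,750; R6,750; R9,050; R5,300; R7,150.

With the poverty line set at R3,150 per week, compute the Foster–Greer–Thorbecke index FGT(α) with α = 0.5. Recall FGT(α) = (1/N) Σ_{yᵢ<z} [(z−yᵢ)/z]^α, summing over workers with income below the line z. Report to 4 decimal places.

Below z: R1,600, R1,950, R2,900 (q = 3 of N = 10).
Normalized shortfalls: (3150−1600)/3150 = 0.4921; (3150−1950)/3150 = 0.3810; (3150−2900)/3150 = 0.0794.
Raised to α = 0.5: 0.70147; 0.61721; 0.28172.
Sum = 1.600404; FGT(0.5) = 1.600404 / 10 = 0.1600.

0.1600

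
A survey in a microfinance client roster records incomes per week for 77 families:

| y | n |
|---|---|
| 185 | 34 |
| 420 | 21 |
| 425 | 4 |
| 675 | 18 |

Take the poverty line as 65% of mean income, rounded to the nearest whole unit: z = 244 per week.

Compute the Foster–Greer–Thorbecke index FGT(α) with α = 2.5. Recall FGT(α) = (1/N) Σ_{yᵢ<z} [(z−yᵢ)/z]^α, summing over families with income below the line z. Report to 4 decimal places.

Below z: 34×185 (q = 34 of N = 77).
Normalized shortfalls: (244−185)/244 = 0.2418 (×34).
Raised to α = 2.5: 0.02875 (×34).
Sum = 0.977540; FGT(2.5) = 0.977540 / 77 = 0.0127.

0.0127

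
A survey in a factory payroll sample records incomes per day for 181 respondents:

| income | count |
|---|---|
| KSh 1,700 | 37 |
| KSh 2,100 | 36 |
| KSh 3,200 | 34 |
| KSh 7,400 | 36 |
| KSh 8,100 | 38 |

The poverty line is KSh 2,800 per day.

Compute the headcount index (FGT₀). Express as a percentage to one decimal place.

73 of the 181 respondents have income below KSh 2,800.
H = 73/181 = 40.3%.

40.3%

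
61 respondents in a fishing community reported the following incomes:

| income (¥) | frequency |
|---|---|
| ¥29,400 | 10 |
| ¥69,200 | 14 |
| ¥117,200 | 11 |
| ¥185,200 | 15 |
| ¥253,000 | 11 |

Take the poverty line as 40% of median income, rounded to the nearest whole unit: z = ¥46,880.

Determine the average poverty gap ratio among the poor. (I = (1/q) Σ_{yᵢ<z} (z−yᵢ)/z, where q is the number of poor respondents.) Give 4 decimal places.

0.3729

Below z: 10×¥29,400 (q = 10 of N = 61).
Relative gaps: 0.3729 (×10); sum = 3.728669.
I averages over the q = 10 poor units only: 3.728669 / 10 = 0.3729.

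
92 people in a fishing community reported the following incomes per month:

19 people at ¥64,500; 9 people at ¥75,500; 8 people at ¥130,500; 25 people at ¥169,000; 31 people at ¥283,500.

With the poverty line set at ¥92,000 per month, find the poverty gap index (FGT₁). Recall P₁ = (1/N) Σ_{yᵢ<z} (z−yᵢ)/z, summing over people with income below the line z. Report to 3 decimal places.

0.079

Incomes under z: 19×¥64,500, 9×¥75,500 (q = 28 of N = 92).
Gap ratios (z−y)/z: (92000−64500)/92000 = 0.2989 (×19); (92000−75500)/92000 = 0.1793 (×9).
Sum of shortfalls = 7.293478; P₁ averages over all N: 7.293478 / 92 = 0.079.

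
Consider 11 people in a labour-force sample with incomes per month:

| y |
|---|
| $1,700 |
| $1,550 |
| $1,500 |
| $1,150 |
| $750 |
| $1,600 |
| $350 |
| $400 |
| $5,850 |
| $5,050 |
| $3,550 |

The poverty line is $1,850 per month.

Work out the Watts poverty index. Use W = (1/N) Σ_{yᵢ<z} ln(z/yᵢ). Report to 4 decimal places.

0.4719

Below the line: $350, $400, $750, $1,150, $1,500, $1,550, $1,600, $1,700 (q = 8 of N = 11).
Log gaps: ln(1850/350) = 1.6650; ln(1850/400) = 1.5315; ln(1850/750) = 0.9029; ln(1850/1150) = 0.4754; ln(1850/1500) = 0.2097; ln(1850/1550) = 0.1769; ln(1850/1600) = 0.1452; ln(1850/1700) = 0.0846.
W = 5.191166 / 11 = 0.4719.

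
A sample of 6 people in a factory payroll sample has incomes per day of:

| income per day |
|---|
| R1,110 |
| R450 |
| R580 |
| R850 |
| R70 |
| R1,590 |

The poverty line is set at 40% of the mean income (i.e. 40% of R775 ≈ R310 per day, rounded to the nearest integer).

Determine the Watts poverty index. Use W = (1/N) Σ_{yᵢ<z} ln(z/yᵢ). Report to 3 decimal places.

0.248

Below the line: R70 (q = 1 of N = 6).
Log gaps: ln(310/70) = 1.4881.
W = 1.488077 / 6 = 0.248.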